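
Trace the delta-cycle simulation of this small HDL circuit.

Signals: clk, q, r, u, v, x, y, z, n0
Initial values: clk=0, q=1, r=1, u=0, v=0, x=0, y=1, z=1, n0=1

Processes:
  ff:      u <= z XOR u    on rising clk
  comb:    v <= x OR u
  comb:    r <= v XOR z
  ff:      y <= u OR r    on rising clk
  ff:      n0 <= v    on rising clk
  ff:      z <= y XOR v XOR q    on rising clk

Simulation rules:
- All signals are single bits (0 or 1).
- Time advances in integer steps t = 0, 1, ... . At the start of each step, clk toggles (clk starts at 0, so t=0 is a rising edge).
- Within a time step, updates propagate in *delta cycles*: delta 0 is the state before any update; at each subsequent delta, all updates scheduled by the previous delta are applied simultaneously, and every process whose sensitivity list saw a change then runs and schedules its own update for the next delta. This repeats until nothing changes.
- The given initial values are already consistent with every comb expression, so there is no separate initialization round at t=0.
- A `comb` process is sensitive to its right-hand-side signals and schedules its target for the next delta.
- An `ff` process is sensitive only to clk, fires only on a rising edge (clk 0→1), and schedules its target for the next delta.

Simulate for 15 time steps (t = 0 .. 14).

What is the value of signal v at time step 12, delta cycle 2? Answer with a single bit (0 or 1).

0

t0.Δ0 z=1 q=1 n0=1 x=0 clk=0 r=1 u=0 v=0 y=1
t0.Δ1 z=1 q=1 n0=1 x=0 clk=1 r=1 u=0 v=0 y=1
t0.Δ2 z=0 q=1 n0=0 x=0 clk=1 r=1 u=1 v=0 y=1
t0.Δ3 z=0 q=1 n0=0 x=0 clk=1 r=0 u=1 v=1 y=1
t0.Δ4 z=0 q=1 n0=0 x=0 clk=1 r=1 u=1 v=1 y=1
t1.Δ0 z=0 q=1 n0=0 x=0 clk=1 r=1 u=1 v=1 y=1
t1.Δ1 z=0 q=1 n0=0 x=0 clk=0 r=1 u=1 v=1 y=1
t2.Δ0 z=0 q=1 n0=0 x=0 clk=0 r=1 u=1 v=1 y=1
t2.Δ1 z=0 q=1 n0=0 x=0 clk=1 r=1 u=1 v=1 y=1
t2.Δ2 z=1 q=1 n0=1 x=0 clk=1 r=1 u=1 v=1 y=1
t2.Δ3 z=1 q=1 n0=1 x=0 clk=1 r=0 u=1 v=1 y=1
t3.Δ0 z=1 q=1 n0=1 x=0 clk=1 r=0 u=1 v=1 y=1
t3.Δ1 z=1 q=1 n0=1 x=0 clk=0 r=0 u=1 v=1 y=1
t4.Δ0 z=1 q=1 n0=1 x=0 clk=0 r=0 u=1 v=1 y=1
t4.Δ1 z=1 q=1 n0=1 x=0 clk=1 r=0 u=1 v=1 y=1
t4.Δ2 z=1 q=1 n0=1 x=0 clk=1 r=0 u=0 v=1 y=1
t4.Δ3 z=1 q=1 n0=1 x=0 clk=1 r=0 u=0 v=0 y=1
t4.Δ4 z=1 q=1 n0=1 x=0 clk=1 r=1 u=0 v=0 y=1
t5.Δ0 z=1 q=1 n0=1 x=0 clk=1 r=1 u=0 v=0 y=1
t5.Δ1 z=1 q=1 n0=1 x=0 clk=0 r=1 u=0 v=0 y=1
t6.Δ0 z=1 q=1 n0=1 x=0 clk=0 r=1 u=0 v=0 y=1
t6.Δ1 z=1 q=1 n0=1 x=0 clk=1 r=1 u=0 v=0 y=1
t6.Δ2 z=0 q=1 n0=0 x=0 clk=1 r=1 u=1 v=0 y=1
t6.Δ3 z=0 q=1 n0=0 x=0 clk=1 r=0 u=1 v=1 y=1
t6.Δ4 z=0 q=1 n0=0 x=0 clk=1 r=1 u=1 v=1 y=1
t7.Δ0 z=0 q=1 n0=0 x=0 clk=1 r=1 u=1 v=1 y=1
t7.Δ1 z=0 q=1 n0=0 x=0 clk=0 r=1 u=1 v=1 y=1
t8.Δ0 z=0 q=1 n0=0 x=0 clk=0 r=1 u=1 v=1 y=1
t8.Δ1 z=0 q=1 n0=0 x=0 clk=1 r=1 u=1 v=1 y=1
t8.Δ2 z=1 q=1 n0=1 x=0 clk=1 r=1 u=1 v=1 y=1
t8.Δ3 z=1 q=1 n0=1 x=0 clk=1 r=0 u=1 v=1 y=1
t9.Δ0 z=1 q=1 n0=1 x=0 clk=1 r=0 u=1 v=1 y=1
t9.Δ1 z=1 q=1 n0=1 x=0 clk=0 r=0 u=1 v=1 y=1
t10.Δ0 z=1 q=1 n0=1 x=0 clk=0 r=0 u=1 v=1 y=1
t10.Δ1 z=1 q=1 n0=1 x=0 clk=1 r=0 u=1 v=1 y=1
t10.Δ2 z=1 q=1 n0=1 x=0 clk=1 r=0 u=0 v=1 y=1
t10.Δ3 z=1 q=1 n0=1 x=0 clk=1 r=0 u=0 v=0 y=1
t10.Δ4 z=1 q=1 n0=1 x=0 clk=1 r=1 u=0 v=0 y=1
t11.Δ0 z=1 q=1 n0=1 x=0 clk=1 r=1 u=0 v=0 y=1
t11.Δ1 z=1 q=1 n0=1 x=0 clk=0 r=1 u=0 v=0 y=1
t12.Δ0 z=1 q=1 n0=1 x=0 clk=0 r=1 u=0 v=0 y=1
t12.Δ1 z=1 q=1 n0=1 x=0 clk=1 r=1 u=0 v=0 y=1
t12.Δ2 z=0 q=1 n0=0 x=0 clk=1 r=1 u=1 v=0 y=1
t12.Δ3 z=0 q=1 n0=0 x=0 clk=1 r=0 u=1 v=1 y=1
t12.Δ4 z=0 q=1 n0=0 x=0 clk=1 r=1 u=1 v=1 y=1
t13.Δ0 z=0 q=1 n0=0 x=0 clk=1 r=1 u=1 v=1 y=1
t13.Δ1 z=0 q=1 n0=0 x=0 clk=0 r=1 u=1 v=1 y=1
t14.Δ0 z=0 q=1 n0=0 x=0 clk=0 r=1 u=1 v=1 y=1
t14.Δ1 z=0 q=1 n0=0 x=0 clk=1 r=1 u=1 v=1 y=1
t14.Δ2 z=1 q=1 n0=1 x=0 clk=1 r=1 u=1 v=1 y=1
t14.Δ3 z=1 q=1 n0=1 x=0 clk=1 r=0 u=1 v=1 y=1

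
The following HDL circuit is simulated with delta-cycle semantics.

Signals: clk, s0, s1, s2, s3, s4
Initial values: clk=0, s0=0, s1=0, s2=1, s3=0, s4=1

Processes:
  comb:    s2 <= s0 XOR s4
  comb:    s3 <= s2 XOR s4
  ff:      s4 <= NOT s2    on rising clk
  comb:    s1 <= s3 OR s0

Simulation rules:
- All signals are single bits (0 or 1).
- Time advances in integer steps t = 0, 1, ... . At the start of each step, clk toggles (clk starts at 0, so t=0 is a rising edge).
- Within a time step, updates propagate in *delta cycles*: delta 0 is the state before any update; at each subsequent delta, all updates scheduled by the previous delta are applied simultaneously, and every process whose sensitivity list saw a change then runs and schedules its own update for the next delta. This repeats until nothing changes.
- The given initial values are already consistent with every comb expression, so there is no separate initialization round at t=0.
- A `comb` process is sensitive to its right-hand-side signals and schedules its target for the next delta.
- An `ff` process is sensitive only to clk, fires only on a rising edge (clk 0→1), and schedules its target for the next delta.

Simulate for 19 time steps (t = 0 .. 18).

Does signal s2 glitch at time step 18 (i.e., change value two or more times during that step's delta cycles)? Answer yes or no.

no

t0.Δ0 s4=1 s0=0 s2=1 s1=0 s3=0 clk=0
t0.Δ1 s4=1 s0=0 s2=1 s1=0 s3=0 clk=1
t0.Δ2 s4=0 s0=0 s2=1 s1=0 s3=0 clk=1
t0.Δ3 s4=0 s0=0 s2=0 s1=0 s3=1 clk=1
t0.Δ4 s4=0 s0=0 s2=0 s1=1 s3=0 clk=1
t0.Δ5 s4=0 s0=0 s2=0 s1=0 s3=0 clk=1
t1.Δ0 s4=0 s0=0 s2=0 s1=0 s3=0 clk=1
t1.Δ1 s4=0 s0=0 s2=0 s1=0 s3=0 clk=0
t2.Δ0 s4=0 s0=0 s2=0 s1=0 s3=0 clk=0
t2.Δ1 s4=0 s0=0 s2=0 s1=0 s3=0 clk=1
t2.Δ2 s4=1 s0=0 s2=0 s1=0 s3=0 clk=1
t2.Δ3 s4=1 s0=0 s2=1 s1=0 s3=1 clk=1
t2.Δ4 s4=1 s0=0 s2=1 s1=1 s3=0 clk=1
t2.Δ5 s4=1 s0=0 s2=1 s1=0 s3=0 clk=1
t3.Δ0 s4=1 s0=0 s2=1 s1=0 s3=0 clk=1
t3.Δ1 s4=1 s0=0 s2=1 s1=0 s3=0 clk=0
t4.Δ0 s4=1 s0=0 s2=1 s1=0 s3=0 clk=0
t4.Δ1 s4=1 s0=0 s2=1 s1=0 s3=0 clk=1
t4.Δ2 s4=0 s0=0 s2=1 s1=0 s3=0 clk=1
t4.Δ3 s4=0 s0=0 s2=0 s1=0 s3=1 clk=1
t4.Δ4 s4=0 s0=0 s2=0 s1=1 s3=0 clk=1
t4.Δ5 s4=0 s0=0 s2=0 s1=0 s3=0 clk=1
t5.Δ0 s4=0 s0=0 s2=0 s1=0 s3=0 clk=1
t5.Δ1 s4=0 s0=0 s2=0 s1=0 s3=0 clk=0
t6.Δ0 s4=0 s0=0 s2=0 s1=0 s3=0 clk=0
t6.Δ1 s4=0 s0=0 s2=0 s1=0 s3=0 clk=1
t6.Δ2 s4=1 s0=0 s2=0 s1=0 s3=0 clk=1
t6.Δ3 s4=1 s0=0 s2=1 s1=0 s3=1 clk=1
t6.Δ4 s4=1 s0=0 s2=1 s1=1 s3=0 clk=1
t6.Δ5 s4=1 s0=0 s2=1 s1=0 s3=0 clk=1
t7.Δ0 s4=1 s0=0 s2=1 s1=0 s3=0 clk=1
t7.Δ1 s4=1 s0=0 s2=1 s1=0 s3=0 clk=0
t8.Δ0 s4=1 s0=0 s2=1 s1=0 s3=0 clk=0
t8.Δ1 s4=1 s0=0 s2=1 s1=0 s3=0 clk=1
t8.Δ2 s4=0 s0=0 s2=1 s1=0 s3=0 clk=1
t8.Δ3 s4=0 s0=0 s2=0 s1=0 s3=1 clk=1
t8.Δ4 s4=0 s0=0 s2=0 s1=1 s3=0 clk=1
t8.Δ5 s4=0 s0=0 s2=0 s1=0 s3=0 clk=1
t9.Δ0 s4=0 s0=0 s2=0 s1=0 s3=0 clk=1
t9.Δ1 s4=0 s0=0 s2=0 s1=0 s3=0 clk=0
t10.Δ0 s4=0 s0=0 s2=0 s1=0 s3=0 clk=0
t10.Δ1 s4=0 s0=0 s2=0 s1=0 s3=0 clk=1
t10.Δ2 s4=1 s0=0 s2=0 s1=0 s3=0 clk=1
t10.Δ3 s4=1 s0=0 s2=1 s1=0 s3=1 clk=1
t10.Δ4 s4=1 s0=0 s2=1 s1=1 s3=0 clk=1
t10.Δ5 s4=1 s0=0 s2=1 s1=0 s3=0 clk=1
t11.Δ0 s4=1 s0=0 s2=1 s1=0 s3=0 clk=1
t11.Δ1 s4=1 s0=0 s2=1 s1=0 s3=0 clk=0
t12.Δ0 s4=1 s0=0 s2=1 s1=0 s3=0 clk=0
t12.Δ1 s4=1 s0=0 s2=1 s1=0 s3=0 clk=1
t12.Δ2 s4=0 s0=0 s2=1 s1=0 s3=0 clk=1
t12.Δ3 s4=0 s0=0 s2=0 s1=0 s3=1 clk=1
t12.Δ4 s4=0 s0=0 s2=0 s1=1 s3=0 clk=1
t12.Δ5 s4=0 s0=0 s2=0 s1=0 s3=0 clk=1
t13.Δ0 s4=0 s0=0 s2=0 s1=0 s3=0 clk=1
t13.Δ1 s4=0 s0=0 s2=0 s1=0 s3=0 clk=0
t14.Δ0 s4=0 s0=0 s2=0 s1=0 s3=0 clk=0
t14.Δ1 s4=0 s0=0 s2=0 s1=0 s3=0 clk=1
t14.Δ2 s4=1 s0=0 s2=0 s1=0 s3=0 clk=1
t14.Δ3 s4=1 s0=0 s2=1 s1=0 s3=1 clk=1
t14.Δ4 s4=1 s0=0 s2=1 s1=1 s3=0 clk=1
t14.Δ5 s4=1 s0=0 s2=1 s1=0 s3=0 clk=1
t15.Δ0 s4=1 s0=0 s2=1 s1=0 s3=0 clk=1
t15.Δ1 s4=1 s0=0 s2=1 s1=0 s3=0 clk=0
t16.Δ0 s4=1 s0=0 s2=1 s1=0 s3=0 clk=0
t16.Δ1 s4=1 s0=0 s2=1 s1=0 s3=0 clk=1
t16.Δ2 s4=0 s0=0 s2=1 s1=0 s3=0 clk=1
t16.Δ3 s4=0 s0=0 s2=0 s1=0 s3=1 clk=1
t16.Δ4 s4=0 s0=0 s2=0 s1=1 s3=0 clk=1
t16.Δ5 s4=0 s0=0 s2=0 s1=0 s3=0 clk=1
t17.Δ0 s4=0 s0=0 s2=0 s1=0 s3=0 clk=1
t17.Δ1 s4=0 s0=0 s2=0 s1=0 s3=0 clk=0
t18.Δ0 s4=0 s0=0 s2=0 s1=0 s3=0 clk=0
t18.Δ1 s4=0 s0=0 s2=0 s1=0 s3=0 clk=1
t18.Δ2 s4=1 s0=0 s2=0 s1=0 s3=0 clk=1
t18.Δ3 s4=1 s0=0 s2=1 s1=0 s3=1 clk=1
t18.Δ4 s4=1 s0=0 s2=1 s1=1 s3=0 clk=1
t18.Δ5 s4=1 s0=0 s2=1 s1=0 s3=0 clk=1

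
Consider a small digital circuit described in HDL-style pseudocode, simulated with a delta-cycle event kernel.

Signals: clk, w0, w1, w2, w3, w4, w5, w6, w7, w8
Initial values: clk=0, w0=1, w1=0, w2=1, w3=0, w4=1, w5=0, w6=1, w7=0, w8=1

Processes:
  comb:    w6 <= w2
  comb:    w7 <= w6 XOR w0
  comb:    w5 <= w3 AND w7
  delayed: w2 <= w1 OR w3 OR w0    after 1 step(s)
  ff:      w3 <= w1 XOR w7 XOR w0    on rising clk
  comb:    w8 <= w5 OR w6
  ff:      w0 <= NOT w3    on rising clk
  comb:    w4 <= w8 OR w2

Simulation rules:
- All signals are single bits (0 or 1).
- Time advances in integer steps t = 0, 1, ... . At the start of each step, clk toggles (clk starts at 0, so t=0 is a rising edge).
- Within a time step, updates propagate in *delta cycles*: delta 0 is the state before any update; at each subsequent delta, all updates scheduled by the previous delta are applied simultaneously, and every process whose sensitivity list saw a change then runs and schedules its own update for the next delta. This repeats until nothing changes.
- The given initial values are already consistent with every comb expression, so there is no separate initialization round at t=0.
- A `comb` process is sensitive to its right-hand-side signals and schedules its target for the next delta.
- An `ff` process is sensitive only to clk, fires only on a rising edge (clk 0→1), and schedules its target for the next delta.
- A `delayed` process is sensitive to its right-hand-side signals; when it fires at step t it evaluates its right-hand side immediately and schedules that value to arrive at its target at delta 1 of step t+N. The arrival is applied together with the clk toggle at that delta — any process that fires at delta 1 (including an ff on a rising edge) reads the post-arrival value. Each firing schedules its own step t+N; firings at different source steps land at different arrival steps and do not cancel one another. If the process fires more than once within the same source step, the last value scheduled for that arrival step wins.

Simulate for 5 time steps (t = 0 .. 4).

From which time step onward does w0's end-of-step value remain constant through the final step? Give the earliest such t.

t=0 Δ0: w8=1 w1=0 w0=1 w5=0 w7=0 w6=1 w3=0 clk=0 w4=1 w2=1
  Δ1: clk:0→1
  Δ2: w3:0→1
  (2Δ to stable)
t=1 Δ0: w8=1 w1=0 w0=1 w5=0 w7=0 w6=1 w3=1 clk=1 w4=1 w2=1
  Δ1: clk:1→0
  (1Δ to stable)
t=2 Δ0: w8=1 w1=0 w0=1 w5=0 w7=0 w6=1 w3=1 clk=0 w4=1 w2=1
  Δ1: clk:0→1
  Δ2: w0:1→0
  Δ3: w7:0→1
  Δ4: w5:0→1
  (4Δ to stable)
t=3 Δ0: w8=1 w1=0 w0=0 w5=1 w7=1 w6=1 w3=1 clk=1 w4=1 w2=1
  Δ1: clk:1→0
  (1Δ to stable)
t=4 Δ0: w8=1 w1=0 w0=0 w5=1 w7=1 w6=1 w3=1 clk=0 w4=1 w2=1
  Δ1: clk:0→1
  (1Δ to stable)

2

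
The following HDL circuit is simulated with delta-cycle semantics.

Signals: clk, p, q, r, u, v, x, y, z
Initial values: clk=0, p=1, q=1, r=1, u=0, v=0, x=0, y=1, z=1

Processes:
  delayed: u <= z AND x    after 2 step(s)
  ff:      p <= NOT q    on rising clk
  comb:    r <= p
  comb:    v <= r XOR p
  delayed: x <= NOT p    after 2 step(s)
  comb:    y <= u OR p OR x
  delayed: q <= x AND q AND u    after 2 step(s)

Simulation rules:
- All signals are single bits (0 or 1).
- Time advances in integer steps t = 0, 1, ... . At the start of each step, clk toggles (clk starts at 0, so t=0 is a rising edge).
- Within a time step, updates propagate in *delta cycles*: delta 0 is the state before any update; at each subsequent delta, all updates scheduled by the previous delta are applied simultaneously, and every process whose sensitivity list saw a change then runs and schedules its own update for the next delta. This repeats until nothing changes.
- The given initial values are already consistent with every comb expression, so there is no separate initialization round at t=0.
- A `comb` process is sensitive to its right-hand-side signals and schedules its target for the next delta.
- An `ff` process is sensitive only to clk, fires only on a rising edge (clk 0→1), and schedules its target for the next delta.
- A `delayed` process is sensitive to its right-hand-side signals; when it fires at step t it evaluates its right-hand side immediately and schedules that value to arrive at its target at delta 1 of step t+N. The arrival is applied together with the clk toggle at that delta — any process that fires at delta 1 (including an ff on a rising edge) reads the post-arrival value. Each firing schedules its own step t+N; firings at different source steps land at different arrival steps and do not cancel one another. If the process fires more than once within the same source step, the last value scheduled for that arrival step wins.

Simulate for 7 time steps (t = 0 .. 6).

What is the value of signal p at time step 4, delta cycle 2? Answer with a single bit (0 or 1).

1

[bits: p,z,x,q,y,u,r,v,clk]
t=0: Δ0=110110100 Δ1=110110101 Δ2=010110101 Δ3=010100011 Δ4=010100001 | 4Δ
t=1: Δ0=010100001 Δ1=010100000 | 1Δ
t=2: Δ0=010100000 Δ1=011100001 Δ2=011110001 | 2Δ
t=3: Δ0=011110001 Δ1=011110000 | 1Δ
t=4: Δ0=011110000 Δ1=011011001 Δ2=111011001 Δ3=111011111 Δ4=111011101 | 4Δ
t=5: Δ0=111011101 Δ1=111011100 | 1Δ
t=6: Δ0=111011100 Δ1=110011101 | 1Δ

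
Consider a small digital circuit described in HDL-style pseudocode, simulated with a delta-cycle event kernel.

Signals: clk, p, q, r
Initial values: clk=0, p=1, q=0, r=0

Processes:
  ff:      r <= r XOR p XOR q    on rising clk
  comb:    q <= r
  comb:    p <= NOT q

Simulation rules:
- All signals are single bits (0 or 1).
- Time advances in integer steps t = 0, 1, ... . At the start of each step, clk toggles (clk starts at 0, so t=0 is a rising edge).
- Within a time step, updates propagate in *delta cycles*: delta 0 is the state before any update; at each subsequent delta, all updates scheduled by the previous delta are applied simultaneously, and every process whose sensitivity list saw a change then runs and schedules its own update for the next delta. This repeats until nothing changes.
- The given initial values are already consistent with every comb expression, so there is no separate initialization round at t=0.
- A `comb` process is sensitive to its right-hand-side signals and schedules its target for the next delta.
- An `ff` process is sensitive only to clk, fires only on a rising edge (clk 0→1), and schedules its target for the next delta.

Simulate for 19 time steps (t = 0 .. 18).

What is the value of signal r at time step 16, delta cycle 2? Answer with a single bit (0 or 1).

1

[bits: q,p,clk,r]
t=0: Δ0=0100 Δ1=0110 Δ2=0111 Δ3=1111 Δ4=1011 | 4Δ
t=1: Δ0=1011 Δ1=1001 | 1Δ
t=2: Δ0=1001 Δ1=1011 Δ2=1010 Δ3=0010 Δ4=0110 | 4Δ
t=3: Δ0=0110 Δ1=0100 | 1Δ
t=4: Δ0=0100 Δ1=0110 Δ2=0111 Δ3=1111 Δ4=1011 | 4Δ
t=5: Δ0=1011 Δ1=1001 | 1Δ
t=6: Δ0=1001 Δ1=1011 Δ2=1010 Δ3=0010 Δ4=0110 | 4Δ
t=7: Δ0=0110 Δ1=0100 | 1Δ
t=8: Δ0=0100 Δ1=0110 Δ2=0111 Δ3=1111 Δ4=1011 | 4Δ
t=9: Δ0=1011 Δ1=1001 | 1Δ
t=10: Δ0=1001 Δ1=1011 Δ2=1010 Δ3=0010 Δ4=0110 | 4Δ
t=11: Δ0=0110 Δ1=0100 | 1Δ
t=12: Δ0=0100 Δ1=0110 Δ2=0111 Δ3=1111 Δ4=1011 | 4Δ
t=13: Δ0=1011 Δ1=1001 | 1Δ
t=14: Δ0=1001 Δ1=1011 Δ2=1010 Δ3=0010 Δ4=0110 | 4Δ
t=15: Δ0=0110 Δ1=0100 | 1Δ
t=16: Δ0=0100 Δ1=0110 Δ2=0111 Δ3=1111 Δ4=1011 | 4Δ
t=17: Δ0=1011 Δ1=1001 | 1Δ
t=18: Δ0=1001 Δ1=1011 Δ2=1010 Δ3=0010 Δ4=0110 | 4Δ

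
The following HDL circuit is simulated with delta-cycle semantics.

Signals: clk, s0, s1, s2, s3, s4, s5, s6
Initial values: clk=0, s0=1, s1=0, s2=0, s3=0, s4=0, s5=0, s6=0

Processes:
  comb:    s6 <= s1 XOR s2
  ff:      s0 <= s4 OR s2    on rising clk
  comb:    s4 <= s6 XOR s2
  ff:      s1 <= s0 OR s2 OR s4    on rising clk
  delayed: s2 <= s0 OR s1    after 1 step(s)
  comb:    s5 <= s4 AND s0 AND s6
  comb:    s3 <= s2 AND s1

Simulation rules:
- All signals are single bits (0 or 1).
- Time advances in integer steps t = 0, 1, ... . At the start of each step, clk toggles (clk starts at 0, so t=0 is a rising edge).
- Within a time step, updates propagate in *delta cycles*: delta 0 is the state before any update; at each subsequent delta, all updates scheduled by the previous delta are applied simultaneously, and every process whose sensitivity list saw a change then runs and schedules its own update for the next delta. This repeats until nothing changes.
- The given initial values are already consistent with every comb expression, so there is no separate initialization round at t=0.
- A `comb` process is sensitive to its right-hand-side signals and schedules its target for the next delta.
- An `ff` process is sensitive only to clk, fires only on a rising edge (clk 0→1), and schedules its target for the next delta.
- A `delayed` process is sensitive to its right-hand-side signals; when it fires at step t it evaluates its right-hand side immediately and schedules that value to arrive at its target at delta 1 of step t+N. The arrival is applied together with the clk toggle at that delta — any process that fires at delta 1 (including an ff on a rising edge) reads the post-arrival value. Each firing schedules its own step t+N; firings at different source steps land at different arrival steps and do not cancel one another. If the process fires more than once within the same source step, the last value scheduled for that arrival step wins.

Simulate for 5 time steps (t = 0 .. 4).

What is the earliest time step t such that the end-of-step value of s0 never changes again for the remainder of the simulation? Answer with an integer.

2

t0.Δ0 s5=0 s1=0 s6=0 s0=1 s4=0 s2=0 s3=0 clk=0
t0.Δ1 s5=0 s1=0 s6=0 s0=1 s4=0 s2=0 s3=0 clk=1
t0.Δ2 s5=0 s1=1 s6=0 s0=0 s4=0 s2=0 s3=0 clk=1
t0.Δ3 s5=0 s1=1 s6=1 s0=0 s4=0 s2=0 s3=0 clk=1
t0.Δ4 s5=0 s1=1 s6=1 s0=0 s4=1 s2=0 s3=0 clk=1
t1.Δ0 s5=0 s1=1 s6=1 s0=0 s4=1 s2=0 s3=0 clk=1
t1.Δ1 s5=0 s1=1 s6=1 s0=0 s4=1 s2=1 s3=0 clk=0
t1.Δ2 s5=0 s1=1 s6=0 s0=0 s4=0 s2=1 s3=1 clk=0
t1.Δ3 s5=0 s1=1 s6=0 s0=0 s4=1 s2=1 s3=1 clk=0
t2.Δ0 s5=0 s1=1 s6=0 s0=0 s4=1 s2=1 s3=1 clk=0
t2.Δ1 s5=0 s1=1 s6=0 s0=0 s4=1 s2=1 s3=1 clk=1
t2.Δ2 s5=0 s1=1 s6=0 s0=1 s4=1 s2=1 s3=1 clk=1
t3.Δ0 s5=0 s1=1 s6=0 s0=1 s4=1 s2=1 s3=1 clk=1
t3.Δ1 s5=0 s1=1 s6=0 s0=1 s4=1 s2=1 s3=1 clk=0
t4.Δ0 s5=0 s1=1 s6=0 s0=1 s4=1 s2=1 s3=1 clk=0
t4.Δ1 s5=0 s1=1 s6=0 s0=1 s4=1 s2=1 s3=1 clk=1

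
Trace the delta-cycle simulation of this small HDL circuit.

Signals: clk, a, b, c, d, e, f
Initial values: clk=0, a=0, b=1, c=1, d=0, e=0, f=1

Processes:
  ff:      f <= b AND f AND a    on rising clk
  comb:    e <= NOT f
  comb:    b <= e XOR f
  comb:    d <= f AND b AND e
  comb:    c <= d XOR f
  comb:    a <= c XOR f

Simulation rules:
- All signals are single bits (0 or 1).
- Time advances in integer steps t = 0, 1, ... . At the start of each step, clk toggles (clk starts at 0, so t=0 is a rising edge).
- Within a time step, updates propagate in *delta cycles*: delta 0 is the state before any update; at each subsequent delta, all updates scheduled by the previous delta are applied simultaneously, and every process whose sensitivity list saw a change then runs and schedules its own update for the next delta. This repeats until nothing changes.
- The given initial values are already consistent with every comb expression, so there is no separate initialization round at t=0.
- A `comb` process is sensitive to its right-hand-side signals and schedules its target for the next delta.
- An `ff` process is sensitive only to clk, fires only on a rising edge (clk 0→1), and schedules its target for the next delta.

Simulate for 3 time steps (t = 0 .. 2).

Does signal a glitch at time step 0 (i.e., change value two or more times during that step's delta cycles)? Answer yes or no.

t=0 Δ0: f=1 b=1 c=1 d=0 clk=0 a=0 e=0
  Δ1: clk:0→1
  Δ2: f:1→0
  Δ3: b:1→0, c:1→0, a:0→1, e:0→1
  Δ4: b:0→1, a:1→0
  (4Δ to stable)
t=1 Δ0: f=0 b=1 c=0 d=0 clk=1 a=0 e=1
  Δ1: clk:1→0
  (1Δ to stable)
t=2 Δ0: f=0 b=1 c=0 d=0 clk=0 a=0 e=1
  Δ1: clk:0→1
  (1Δ to stable)

yes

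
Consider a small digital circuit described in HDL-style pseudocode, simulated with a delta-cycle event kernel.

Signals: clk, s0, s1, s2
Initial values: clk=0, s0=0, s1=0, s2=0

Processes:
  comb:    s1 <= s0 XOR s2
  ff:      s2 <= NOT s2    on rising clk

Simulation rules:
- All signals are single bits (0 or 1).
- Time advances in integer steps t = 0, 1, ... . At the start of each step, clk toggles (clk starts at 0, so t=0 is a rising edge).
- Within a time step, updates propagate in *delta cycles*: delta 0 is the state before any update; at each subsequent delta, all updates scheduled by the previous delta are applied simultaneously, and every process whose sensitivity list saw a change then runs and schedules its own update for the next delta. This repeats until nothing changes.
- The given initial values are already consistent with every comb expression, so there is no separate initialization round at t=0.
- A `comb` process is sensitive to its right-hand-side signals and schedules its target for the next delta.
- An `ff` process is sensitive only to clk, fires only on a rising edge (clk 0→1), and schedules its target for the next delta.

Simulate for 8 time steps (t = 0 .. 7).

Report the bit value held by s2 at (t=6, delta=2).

0

t0.Δ0 s1=0 s0=0 clk=0 s2=0
t0.Δ1 s1=0 s0=0 clk=1 s2=0
t0.Δ2 s1=0 s0=0 clk=1 s2=1
t0.Δ3 s1=1 s0=0 clk=1 s2=1
t1.Δ0 s1=1 s0=0 clk=1 s2=1
t1.Δ1 s1=1 s0=0 clk=0 s2=1
t2.Δ0 s1=1 s0=0 clk=0 s2=1
t2.Δ1 s1=1 s0=0 clk=1 s2=1
t2.Δ2 s1=1 s0=0 clk=1 s2=0
t2.Δ3 s1=0 s0=0 clk=1 s2=0
t3.Δ0 s1=0 s0=0 clk=1 s2=0
t3.Δ1 s1=0 s0=0 clk=0 s2=0
t4.Δ0 s1=0 s0=0 clk=0 s2=0
t4.Δ1 s1=0 s0=0 clk=1 s2=0
t4.Δ2 s1=0 s0=0 clk=1 s2=1
t4.Δ3 s1=1 s0=0 clk=1 s2=1
t5.Δ0 s1=1 s0=0 clk=1 s2=1
t5.Δ1 s1=1 s0=0 clk=0 s2=1
t6.Δ0 s1=1 s0=0 clk=0 s2=1
t6.Δ1 s1=1 s0=0 clk=1 s2=1
t6.Δ2 s1=1 s0=0 clk=1 s2=0
t6.Δ3 s1=0 s0=0 clk=1 s2=0
t7.Δ0 s1=0 s0=0 clk=1 s2=0
t7.Δ1 s1=0 s0=0 clk=0 s2=0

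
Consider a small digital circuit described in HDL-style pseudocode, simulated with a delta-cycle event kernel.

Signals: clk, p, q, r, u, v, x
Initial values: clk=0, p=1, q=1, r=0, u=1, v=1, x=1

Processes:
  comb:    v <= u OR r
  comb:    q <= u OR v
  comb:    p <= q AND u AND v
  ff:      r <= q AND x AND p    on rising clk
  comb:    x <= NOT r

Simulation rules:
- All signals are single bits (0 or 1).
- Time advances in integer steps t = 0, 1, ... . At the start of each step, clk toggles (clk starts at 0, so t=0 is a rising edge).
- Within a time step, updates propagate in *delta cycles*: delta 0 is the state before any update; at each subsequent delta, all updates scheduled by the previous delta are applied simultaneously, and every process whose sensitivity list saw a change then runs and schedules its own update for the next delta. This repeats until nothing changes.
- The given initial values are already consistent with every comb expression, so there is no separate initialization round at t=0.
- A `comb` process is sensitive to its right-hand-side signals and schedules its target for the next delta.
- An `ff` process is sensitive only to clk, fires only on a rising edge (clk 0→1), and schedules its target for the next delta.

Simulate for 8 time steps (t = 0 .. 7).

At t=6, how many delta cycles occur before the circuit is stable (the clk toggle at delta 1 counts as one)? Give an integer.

3

t=0 Δ0: v=1 x=1 p=1 r=0 clk=0 q=1 u=1
  Δ1: clk:0→1
  Δ2: r:0→1
  Δ3: x:1→0
  (3Δ to stable)
t=1 Δ0: v=1 x=0 p=1 r=1 clk=1 q=1 u=1
  Δ1: clk:1→0
  (1Δ to stable)
t=2 Δ0: v=1 x=0 p=1 r=1 clk=0 q=1 u=1
  Δ1: clk:0→1
  Δ2: r:1→0
  Δ3: x:0→1
  (3Δ to stable)
t=3 Δ0: v=1 x=1 p=1 r=0 clk=1 q=1 u=1
  Δ1: clk:1→0
  (1Δ to stable)
t=4 Δ0: v=1 x=1 p=1 r=0 clk=0 q=1 u=1
  Δ1: clk:0→1
  Δ2: r:0→1
  Δ3: x:1→0
  (3Δ to stable)
t=5 Δ0: v=1 x=0 p=1 r=1 clk=1 q=1 u=1
  Δ1: clk:1→0
  (1Δ to stable)
t=6 Δ0: v=1 x=0 p=1 r=1 clk=0 q=1 u=1
  Δ1: clk:0→1
  Δ2: r:1→0
  Δ3: x:0→1
  (3Δ to stable)
t=7 Δ0: v=1 x=1 p=1 r=0 clk=1 q=1 u=1
  Δ1: clk:1→0
  (1Δ to stable)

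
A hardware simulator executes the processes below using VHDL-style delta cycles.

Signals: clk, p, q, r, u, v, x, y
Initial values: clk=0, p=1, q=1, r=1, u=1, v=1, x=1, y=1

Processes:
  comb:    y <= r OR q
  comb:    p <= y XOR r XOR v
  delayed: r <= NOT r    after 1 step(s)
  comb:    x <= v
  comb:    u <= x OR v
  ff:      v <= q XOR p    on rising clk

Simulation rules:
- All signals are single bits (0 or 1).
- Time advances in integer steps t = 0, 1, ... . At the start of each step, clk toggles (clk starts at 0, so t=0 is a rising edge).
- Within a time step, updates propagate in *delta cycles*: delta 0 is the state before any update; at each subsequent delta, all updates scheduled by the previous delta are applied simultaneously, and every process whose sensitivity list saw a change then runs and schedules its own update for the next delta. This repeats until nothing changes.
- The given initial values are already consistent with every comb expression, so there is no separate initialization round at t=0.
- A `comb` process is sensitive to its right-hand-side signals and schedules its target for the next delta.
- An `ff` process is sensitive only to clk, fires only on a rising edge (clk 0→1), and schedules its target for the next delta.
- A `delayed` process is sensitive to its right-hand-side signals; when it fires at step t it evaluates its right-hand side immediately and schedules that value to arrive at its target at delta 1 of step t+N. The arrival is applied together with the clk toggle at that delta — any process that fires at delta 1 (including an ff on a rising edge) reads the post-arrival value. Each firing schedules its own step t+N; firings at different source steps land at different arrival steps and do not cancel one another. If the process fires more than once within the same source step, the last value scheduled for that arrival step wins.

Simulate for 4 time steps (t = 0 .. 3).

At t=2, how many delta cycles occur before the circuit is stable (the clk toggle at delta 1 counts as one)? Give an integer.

t=0 Δ0: q=1 y=1 p=1 u=1 x=1 clk=0 v=1 r=1
  Δ1: clk:0→1
  Δ2: v:1→0
  Δ3: p:1→0, x:1→0
  Δ4: u:1→0
  (4Δ to stable)
t=1 Δ0: q=1 y=1 p=0 u=0 x=0 clk=1 v=0 r=1
  Δ1: clk:1→0
  (1Δ to stable)
t=2 Δ0: q=1 y=1 p=0 u=0 x=0 clk=0 v=0 r=1
  Δ1: clk:0→1
  Δ2: v:0→1
  Δ3: p:0→1, u:0→1, x:0→1
  (3Δ to stable)
t=3 Δ0: q=1 y=1 p=1 u=1 x=1 clk=1 v=1 r=1
  Δ1: clk:1→0
  (1Δ to stable)

3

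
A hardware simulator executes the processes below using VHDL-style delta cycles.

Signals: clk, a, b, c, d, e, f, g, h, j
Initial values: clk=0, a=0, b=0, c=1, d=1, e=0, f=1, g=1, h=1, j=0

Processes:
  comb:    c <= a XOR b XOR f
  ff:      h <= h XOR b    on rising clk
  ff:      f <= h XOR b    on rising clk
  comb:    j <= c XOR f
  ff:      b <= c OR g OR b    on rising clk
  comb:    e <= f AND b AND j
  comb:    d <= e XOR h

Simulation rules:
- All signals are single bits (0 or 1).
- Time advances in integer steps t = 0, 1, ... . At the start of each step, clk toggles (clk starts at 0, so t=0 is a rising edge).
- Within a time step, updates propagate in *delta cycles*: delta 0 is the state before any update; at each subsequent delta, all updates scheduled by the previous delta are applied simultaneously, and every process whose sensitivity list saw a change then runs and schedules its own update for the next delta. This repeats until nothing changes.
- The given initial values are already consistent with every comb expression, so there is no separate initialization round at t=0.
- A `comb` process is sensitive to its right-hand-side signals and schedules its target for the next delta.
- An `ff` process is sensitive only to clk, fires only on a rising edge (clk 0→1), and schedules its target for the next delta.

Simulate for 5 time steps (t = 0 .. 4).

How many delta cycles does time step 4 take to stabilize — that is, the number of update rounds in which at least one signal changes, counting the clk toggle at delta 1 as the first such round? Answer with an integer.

[bits: h,d,c,j,b,e,a,clk,g,f]
t=0: Δ0=1110000011 Δ1=1110000111 Δ2=1110100111 Δ3=1100100111 Δ4=1101100111 Δ5=1101110111 Δ6=1001110111 | 6Δ
t=1: Δ0=1001110111 Δ1=1001110011 | 1Δ
t=2: Δ0=1001110011 Δ1=1001110111 Δ2=0001110110 Δ3=0110100110 Δ4=0011100110 | 4Δ
t=3: Δ0=0011100110 Δ1=0011100010 | 1Δ
t=4: Δ0=0011100010 Δ1=0011100110 Δ2=1011100111 Δ3=1100110111 Δ4=1001100111 Δ5=1101110111 Δ6=1001110111 | 6Δ

6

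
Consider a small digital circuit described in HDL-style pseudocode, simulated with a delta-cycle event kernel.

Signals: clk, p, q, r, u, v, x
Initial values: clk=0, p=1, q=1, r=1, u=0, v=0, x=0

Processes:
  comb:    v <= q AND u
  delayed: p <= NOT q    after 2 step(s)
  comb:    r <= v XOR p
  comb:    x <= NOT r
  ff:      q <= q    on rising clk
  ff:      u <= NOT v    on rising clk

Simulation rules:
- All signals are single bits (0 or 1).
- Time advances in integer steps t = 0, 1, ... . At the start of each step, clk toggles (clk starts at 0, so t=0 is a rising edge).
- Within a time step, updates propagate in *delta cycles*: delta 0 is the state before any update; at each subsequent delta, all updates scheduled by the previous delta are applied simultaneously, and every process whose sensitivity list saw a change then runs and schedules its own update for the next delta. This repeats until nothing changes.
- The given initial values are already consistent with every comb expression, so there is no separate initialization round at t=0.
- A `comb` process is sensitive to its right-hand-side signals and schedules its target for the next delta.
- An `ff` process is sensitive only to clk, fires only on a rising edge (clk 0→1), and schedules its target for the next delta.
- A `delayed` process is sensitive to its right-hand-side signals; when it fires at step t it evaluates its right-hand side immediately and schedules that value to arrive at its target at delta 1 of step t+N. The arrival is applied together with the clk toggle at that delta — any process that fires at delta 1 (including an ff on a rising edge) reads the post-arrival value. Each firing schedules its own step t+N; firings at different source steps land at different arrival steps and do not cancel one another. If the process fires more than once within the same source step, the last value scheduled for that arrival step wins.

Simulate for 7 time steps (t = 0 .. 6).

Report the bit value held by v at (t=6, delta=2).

t0.Δ0 u=0 x=0 q=1 p=1 r=1 v=0 clk=0
t0.Δ1 u=0 x=0 q=1 p=1 r=1 v=0 clk=1
t0.Δ2 u=1 x=0 q=1 p=1 r=1 v=0 clk=1
t0.Δ3 u=1 x=0 q=1 p=1 r=1 v=1 clk=1
t0.Δ4 u=1 x=0 q=1 p=1 r=0 v=1 clk=1
t0.Δ5 u=1 x=1 q=1 p=1 r=0 v=1 clk=1
t1.Δ0 u=1 x=1 q=1 p=1 r=0 v=1 clk=1
t1.Δ1 u=1 x=1 q=1 p=1 r=0 v=1 clk=0
t2.Δ0 u=1 x=1 q=1 p=1 r=0 v=1 clk=0
t2.Δ1 u=1 x=1 q=1 p=1 r=0 v=1 clk=1
t2.Δ2 u=0 x=1 q=1 p=1 r=0 v=1 clk=1
t2.Δ3 u=0 x=1 q=1 p=1 r=0 v=0 clk=1
t2.Δ4 u=0 x=1 q=1 p=1 r=1 v=0 clk=1
t2.Δ5 u=0 x=0 q=1 p=1 r=1 v=0 clk=1
t3.Δ0 u=0 x=0 q=1 p=1 r=1 v=0 clk=1
t3.Δ1 u=0 x=0 q=1 p=1 r=1 v=0 clk=0
t4.Δ0 u=0 x=0 q=1 p=1 r=1 v=0 clk=0
t4.Δ1 u=0 x=0 q=1 p=1 r=1 v=0 clk=1
t4.Δ2 u=1 x=0 q=1 p=1 r=1 v=0 clk=1
t4.Δ3 u=1 x=0 q=1 p=1 r=1 v=1 clk=1
t4.Δ4 u=1 x=0 q=1 p=1 r=0 v=1 clk=1
t4.Δ5 u=1 x=1 q=1 p=1 r=0 v=1 clk=1
t5.Δ0 u=1 x=1 q=1 p=1 r=0 v=1 clk=1
t5.Δ1 u=1 x=1 q=1 p=1 r=0 v=1 clk=0
t6.Δ0 u=1 x=1 q=1 p=1 r=0 v=1 clk=0
t6.Δ1 u=1 x=1 q=1 p=1 r=0 v=1 clk=1
t6.Δ2 u=0 x=1 q=1 p=1 r=0 v=1 clk=1
t6.Δ3 u=0 x=1 q=1 p=1 r=0 v=0 clk=1
t6.Δ4 u=0 x=1 q=1 p=1 r=1 v=0 clk=1
t6.Δ5 u=0 x=0 q=1 p=1 r=1 v=0 clk=1

1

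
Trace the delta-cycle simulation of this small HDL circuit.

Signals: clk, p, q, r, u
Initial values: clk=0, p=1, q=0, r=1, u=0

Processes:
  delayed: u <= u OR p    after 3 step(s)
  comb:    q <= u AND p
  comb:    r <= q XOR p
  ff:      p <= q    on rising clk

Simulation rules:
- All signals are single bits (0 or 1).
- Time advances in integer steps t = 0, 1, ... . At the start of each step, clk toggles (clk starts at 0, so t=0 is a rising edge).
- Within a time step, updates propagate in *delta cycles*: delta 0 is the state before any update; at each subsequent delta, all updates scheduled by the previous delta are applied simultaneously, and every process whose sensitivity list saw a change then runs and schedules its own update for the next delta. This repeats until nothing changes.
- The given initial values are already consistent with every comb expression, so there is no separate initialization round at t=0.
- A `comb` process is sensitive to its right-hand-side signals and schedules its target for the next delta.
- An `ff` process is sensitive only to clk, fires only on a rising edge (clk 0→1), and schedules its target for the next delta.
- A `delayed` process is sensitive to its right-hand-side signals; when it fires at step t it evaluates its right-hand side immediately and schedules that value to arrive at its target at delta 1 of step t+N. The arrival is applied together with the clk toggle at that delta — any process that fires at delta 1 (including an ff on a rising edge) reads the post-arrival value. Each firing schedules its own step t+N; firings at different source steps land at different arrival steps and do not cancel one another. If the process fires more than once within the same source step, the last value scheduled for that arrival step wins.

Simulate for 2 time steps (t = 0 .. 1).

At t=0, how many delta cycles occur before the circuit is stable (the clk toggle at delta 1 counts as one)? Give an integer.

3

[bits: u,r,q,p,clk]
t=0: Δ0=01010 Δ1=01011 Δ2=01001 Δ3=00001 | 3Δ
t=1: Δ0=00001 Δ1=00000 | 1Δ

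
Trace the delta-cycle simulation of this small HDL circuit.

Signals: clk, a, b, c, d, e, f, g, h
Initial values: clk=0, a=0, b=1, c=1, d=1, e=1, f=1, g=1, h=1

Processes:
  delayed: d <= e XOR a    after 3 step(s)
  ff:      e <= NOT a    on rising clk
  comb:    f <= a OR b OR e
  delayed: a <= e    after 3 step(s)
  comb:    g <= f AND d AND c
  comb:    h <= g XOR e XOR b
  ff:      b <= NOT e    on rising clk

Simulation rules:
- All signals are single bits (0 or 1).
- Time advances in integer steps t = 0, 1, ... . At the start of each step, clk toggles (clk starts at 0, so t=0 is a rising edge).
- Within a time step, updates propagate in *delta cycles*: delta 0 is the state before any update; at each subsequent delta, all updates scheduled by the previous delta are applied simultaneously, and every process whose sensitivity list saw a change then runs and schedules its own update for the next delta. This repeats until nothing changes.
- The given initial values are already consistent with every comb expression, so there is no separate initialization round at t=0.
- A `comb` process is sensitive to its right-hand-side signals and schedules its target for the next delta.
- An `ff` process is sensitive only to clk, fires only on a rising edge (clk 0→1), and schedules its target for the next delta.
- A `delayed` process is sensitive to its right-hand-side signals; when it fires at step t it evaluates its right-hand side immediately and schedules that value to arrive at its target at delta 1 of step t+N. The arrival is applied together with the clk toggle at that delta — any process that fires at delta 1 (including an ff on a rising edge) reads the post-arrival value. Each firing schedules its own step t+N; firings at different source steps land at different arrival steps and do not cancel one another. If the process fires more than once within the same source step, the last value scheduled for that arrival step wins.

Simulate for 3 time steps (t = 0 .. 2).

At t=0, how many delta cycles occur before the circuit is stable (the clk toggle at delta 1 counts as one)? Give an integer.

3

t=0 Δ0: b=1 clk=0 c=1 a=0 h=1 d=1 f=1 g=1 e=1
  Δ1: clk:0→1
  Δ2: b:1→0
  Δ3: h:1→0
  (3Δ to stable)
t=1 Δ0: b=0 clk=1 c=1 a=0 h=0 d=1 f=1 g=1 e=1
  Δ1: clk:1→0
  (1Δ to stable)
t=2 Δ0: b=0 clk=0 c=1 a=0 h=0 d=1 f=1 g=1 e=1
  Δ1: clk:0→1
  (1Δ to stable)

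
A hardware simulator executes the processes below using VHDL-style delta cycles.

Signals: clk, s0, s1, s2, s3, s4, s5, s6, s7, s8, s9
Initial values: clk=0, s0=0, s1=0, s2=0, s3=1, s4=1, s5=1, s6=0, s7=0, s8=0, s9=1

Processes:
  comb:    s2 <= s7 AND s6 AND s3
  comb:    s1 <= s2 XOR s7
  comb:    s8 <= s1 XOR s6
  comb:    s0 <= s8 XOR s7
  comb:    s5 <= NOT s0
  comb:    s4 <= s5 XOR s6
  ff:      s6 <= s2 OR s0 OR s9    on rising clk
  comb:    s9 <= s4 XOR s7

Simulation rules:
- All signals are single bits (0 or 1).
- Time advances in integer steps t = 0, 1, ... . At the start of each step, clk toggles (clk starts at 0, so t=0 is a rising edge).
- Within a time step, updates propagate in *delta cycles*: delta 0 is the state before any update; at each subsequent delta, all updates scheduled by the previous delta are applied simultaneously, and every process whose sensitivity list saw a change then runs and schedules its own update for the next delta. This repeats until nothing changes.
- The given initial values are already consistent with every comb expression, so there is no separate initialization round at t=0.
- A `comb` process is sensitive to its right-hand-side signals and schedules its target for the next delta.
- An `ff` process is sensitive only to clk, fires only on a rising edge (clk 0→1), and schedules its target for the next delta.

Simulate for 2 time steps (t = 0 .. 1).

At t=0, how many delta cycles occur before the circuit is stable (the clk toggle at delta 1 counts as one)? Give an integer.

t=0 Δ0: s9=1 s5=1 s4=1 s8=0 clk=0 s3=1 s6=0 s1=0 s2=0 s0=0 s7=0
  Δ1: clk:0→1
  Δ2: s6:0→1
  Δ3: s4:1→0, s8:0→1
  Δ4: s9:1→0, s0:0→1
  Δ5: s5:1→0
  Δ6: s4:0→1
  Δ7: s9:0→1
  (7Δ to stable)
t=1 Δ0: s9=1 s5=0 s4=1 s8=1 clk=1 s3=1 s6=1 s1=0 s2=0 s0=1 s7=0
  Δ1: clk:1→0
  (1Δ to stable)

7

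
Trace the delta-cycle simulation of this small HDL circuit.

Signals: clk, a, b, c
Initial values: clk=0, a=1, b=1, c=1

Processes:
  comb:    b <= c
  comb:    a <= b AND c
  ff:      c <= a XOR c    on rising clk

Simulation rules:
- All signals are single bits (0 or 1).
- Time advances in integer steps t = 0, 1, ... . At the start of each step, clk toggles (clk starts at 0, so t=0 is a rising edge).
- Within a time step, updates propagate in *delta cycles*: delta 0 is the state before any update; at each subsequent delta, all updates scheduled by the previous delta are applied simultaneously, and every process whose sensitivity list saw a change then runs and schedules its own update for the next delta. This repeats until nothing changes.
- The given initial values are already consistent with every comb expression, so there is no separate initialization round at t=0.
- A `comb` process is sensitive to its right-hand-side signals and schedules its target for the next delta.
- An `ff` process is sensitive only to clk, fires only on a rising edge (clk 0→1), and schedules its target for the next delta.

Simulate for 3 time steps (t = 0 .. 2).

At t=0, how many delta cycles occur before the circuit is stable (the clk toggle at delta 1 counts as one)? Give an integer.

t0.Δ0 a=1 c=1 clk=0 b=1
t0.Δ1 a=1 c=1 clk=1 b=1
t0.Δ2 a=1 c=0 clk=1 b=1
t0.Δ3 a=0 c=0 clk=1 b=0
t1.Δ0 a=0 c=0 clk=1 b=0
t1.Δ1 a=0 c=0 clk=0 b=0
t2.Δ0 a=0 c=0 clk=0 b=0
t2.Δ1 a=0 c=0 clk=1 b=0

3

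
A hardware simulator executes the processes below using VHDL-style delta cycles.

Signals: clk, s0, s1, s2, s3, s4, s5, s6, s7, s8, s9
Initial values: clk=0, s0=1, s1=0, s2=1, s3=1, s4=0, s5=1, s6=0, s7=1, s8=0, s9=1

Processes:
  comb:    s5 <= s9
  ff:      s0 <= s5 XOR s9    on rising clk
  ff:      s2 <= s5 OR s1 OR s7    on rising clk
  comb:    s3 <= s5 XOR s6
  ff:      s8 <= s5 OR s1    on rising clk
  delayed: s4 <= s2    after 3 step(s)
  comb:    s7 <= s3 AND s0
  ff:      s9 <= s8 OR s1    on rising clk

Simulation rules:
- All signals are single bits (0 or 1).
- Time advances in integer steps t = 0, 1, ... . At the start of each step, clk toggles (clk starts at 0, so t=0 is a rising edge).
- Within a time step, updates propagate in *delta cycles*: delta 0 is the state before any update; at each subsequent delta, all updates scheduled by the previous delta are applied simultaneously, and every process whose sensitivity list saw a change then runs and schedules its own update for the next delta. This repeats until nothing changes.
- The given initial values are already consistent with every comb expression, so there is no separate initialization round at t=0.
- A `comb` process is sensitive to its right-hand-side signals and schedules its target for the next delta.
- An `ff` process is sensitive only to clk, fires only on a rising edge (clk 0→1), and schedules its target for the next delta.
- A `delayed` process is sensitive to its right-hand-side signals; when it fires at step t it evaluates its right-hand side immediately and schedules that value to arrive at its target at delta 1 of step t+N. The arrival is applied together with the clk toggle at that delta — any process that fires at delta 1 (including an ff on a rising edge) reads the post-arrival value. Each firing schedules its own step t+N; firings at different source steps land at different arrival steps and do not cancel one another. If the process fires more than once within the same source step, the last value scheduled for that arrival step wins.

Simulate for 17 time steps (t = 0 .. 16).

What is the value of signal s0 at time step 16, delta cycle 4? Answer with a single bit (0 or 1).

0

[bits: s5,s0,s6,s1,s4,s3,clk,s2,s9,s8,s7]
t=0: Δ0=11000101101 Δ1=11000111101 Δ2=10000111011 Δ3=00000111010 Δ4=00000011010 | 4Δ
t=1: Δ0=00000011010 Δ1=00000001010 | 1Δ
t=2: Δ0=00000001010 Δ1=00000011010 Δ2=00000010100 Δ3=10000010100 Δ4=10000110100 | 4Δ
t=3: Δ0=10000110100 Δ1=10000100100 | 1Δ
t=4: Δ0=10000100100 Δ1=10000110100 Δ2=10000111010 Δ3=00000111010 Δ4=00000011010 | 4Δ
t=5: Δ0=00000011010 Δ1=00000001010 | 1Δ
t=6: Δ0=00000001010 Δ1=00000011010 Δ2=00000010100 Δ3=10000010100 Δ4=10000110100 | 4Δ
t=7: Δ0=10000110100 Δ1=10001100100 | 1Δ
t=8: Δ0=10001100100 Δ1=10001110100 Δ2=10001111010 Δ3=00001111010 Δ4=00001011010 | 4Δ
t=9: Δ0=00001011010 Δ1=00000001010 | 1Δ
t=10: Δ0=00000001010 Δ1=00000011010 Δ2=00000010100 Δ3=10000010100 Δ4=10000110100 | 4Δ
t=11: Δ0=10000110100 Δ1=10001100100 | 1Δ
t=12: Δ0=10001100100 Δ1=10001110100 Δ2=10001111010 Δ3=00001111010 Δ4=00001011010 | 4Δ
t=13: Δ0=00001011010 Δ1=00000001010 | 1Δ
t=14: Δ0=00000001010 Δ1=00000011010 Δ2=00000010100 Δ3=10000010100 Δ4=10000110100 | 4Δ
t=15: Δ0=10000110100 Δ1=10001100100 | 1Δ
t=16: Δ0=10001100100 Δ1=10001110100 Δ2=10001111010 Δ3=00001111010 Δ4=00001011010 | 4Δ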